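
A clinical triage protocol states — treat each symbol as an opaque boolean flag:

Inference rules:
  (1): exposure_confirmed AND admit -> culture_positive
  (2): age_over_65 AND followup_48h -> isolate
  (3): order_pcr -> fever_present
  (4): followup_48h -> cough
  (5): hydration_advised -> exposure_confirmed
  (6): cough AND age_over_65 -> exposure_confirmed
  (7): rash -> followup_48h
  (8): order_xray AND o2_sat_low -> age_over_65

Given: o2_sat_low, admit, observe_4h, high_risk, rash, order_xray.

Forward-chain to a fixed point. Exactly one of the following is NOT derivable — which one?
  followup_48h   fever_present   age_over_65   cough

Round 1 — (7), (8), derive followup_48h, age_over_65.
Round 2 — (2), (4), derive isolate, cough.
Round 3 — (6), derive exposure_confirmed.
Round 4 — (1), derive culture_positive.
Derived: cough (round 2), followup_48h (round 1), age_over_65 (round 1). fever_present never appears in any round.

fever_present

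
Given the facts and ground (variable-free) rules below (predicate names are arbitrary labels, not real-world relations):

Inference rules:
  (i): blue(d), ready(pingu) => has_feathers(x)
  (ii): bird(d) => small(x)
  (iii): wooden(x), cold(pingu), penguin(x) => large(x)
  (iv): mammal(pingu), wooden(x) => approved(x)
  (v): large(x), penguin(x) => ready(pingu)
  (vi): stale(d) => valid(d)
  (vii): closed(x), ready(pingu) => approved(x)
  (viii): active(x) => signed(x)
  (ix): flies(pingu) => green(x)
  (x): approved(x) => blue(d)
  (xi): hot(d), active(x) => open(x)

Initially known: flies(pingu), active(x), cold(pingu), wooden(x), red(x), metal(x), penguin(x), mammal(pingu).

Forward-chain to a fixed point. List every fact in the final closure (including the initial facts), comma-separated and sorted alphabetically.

active(x), approved(x), blue(d), cold(pingu), flies(pingu), green(x), has_feathers(x), large(x), mammal(pingu), metal(x), penguin(x), ready(pingu), red(x), signed(x), wooden(x)

Round 1: (iii) [wooden(x), cold(pingu), penguin(x) => large(x)]; (iv) [mammal(pingu), wooden(x) => approved(x)]; (viii) [active(x) => signed(x)]; (ix) [flies(pingu) => green(x)]. Adds large(x), approved(x), signed(x), green(x).
Round 2: (v) [large(x), penguin(x) => ready(pingu)]; (x) [approved(x) => blue(d)]. Adds ready(pingu), blue(d).
Round 3: (i) [blue(d), ready(pingu) => has_feathers(x)]. Adds has_feathers(x).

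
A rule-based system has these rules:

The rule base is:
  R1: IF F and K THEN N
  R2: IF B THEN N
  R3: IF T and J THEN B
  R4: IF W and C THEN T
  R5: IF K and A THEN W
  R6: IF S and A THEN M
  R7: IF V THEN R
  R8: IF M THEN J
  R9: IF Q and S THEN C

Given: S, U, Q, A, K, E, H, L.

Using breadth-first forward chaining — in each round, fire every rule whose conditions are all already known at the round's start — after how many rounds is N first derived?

Round 1 — R5, R6, R9, derive W, M, C.
Round 2 — R4, R8, derive T, J.
Round 3 — R3, derive B.
Round 4 — R2, derive N.
N first appears in round 4.

4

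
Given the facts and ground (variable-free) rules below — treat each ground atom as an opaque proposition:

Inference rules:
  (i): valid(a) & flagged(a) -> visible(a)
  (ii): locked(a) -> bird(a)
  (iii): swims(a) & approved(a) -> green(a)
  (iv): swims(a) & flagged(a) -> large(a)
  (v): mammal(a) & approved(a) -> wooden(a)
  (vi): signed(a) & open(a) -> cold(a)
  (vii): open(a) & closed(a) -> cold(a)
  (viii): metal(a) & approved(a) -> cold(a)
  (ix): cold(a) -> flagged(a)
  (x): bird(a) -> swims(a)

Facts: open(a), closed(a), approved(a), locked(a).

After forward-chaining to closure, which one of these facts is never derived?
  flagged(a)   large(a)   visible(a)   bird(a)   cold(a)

visible(a)

Round 1 fires (ii), (vii), giving bird(a), cold(a).
Round 2 fires (ix), (x), giving flagged(a), swims(a).
Round 3 fires (iii), (iv), giving green(a), large(a).
Derived: flagged(a) (round 2), large(a) (round 3), bird(a) (round 1), cold(a) (round 1). visible(a) never appears in any round.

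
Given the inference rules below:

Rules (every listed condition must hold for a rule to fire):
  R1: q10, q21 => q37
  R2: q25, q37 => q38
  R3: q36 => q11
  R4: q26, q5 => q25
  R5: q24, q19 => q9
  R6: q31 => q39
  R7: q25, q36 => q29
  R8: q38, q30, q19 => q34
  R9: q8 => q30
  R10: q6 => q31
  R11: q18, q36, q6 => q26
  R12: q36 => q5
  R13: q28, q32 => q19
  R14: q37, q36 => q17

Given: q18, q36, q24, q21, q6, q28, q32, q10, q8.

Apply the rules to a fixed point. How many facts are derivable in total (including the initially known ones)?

Round 1: R1 [q10, q21 => q37]; R3 [q36 => q11]; R9 [q8 => q30]; R10 [q6 => q31]; R11 [q18, q36, q6 => q26]; R12 [q36 => q5]; R13 [q28, q32 => q19]. New: q37, q11, q30, q31, q26, q5, q19.
Round 2: R4 [q26, q5 => q25]; R5 [q24, q19 => q9]; R6 [q31 => q39]; R14 [q37, q36 => q17]. New: q25, q9, q39, q17.
Round 3: R2 [q25, q37 => q38]; R7 [q25, q36 => q29]. New: q38, q29.
Round 4: R8 [q38, q30, q19 => q34]. New: q34.
Closure: {q10, q11, q17, q18, q19, q21, q24, q25, q26, q28, q29, q30, q31, q32, q34, q36, q37, q38, q39, q5, q6, q8, q9} — 23 facts.

23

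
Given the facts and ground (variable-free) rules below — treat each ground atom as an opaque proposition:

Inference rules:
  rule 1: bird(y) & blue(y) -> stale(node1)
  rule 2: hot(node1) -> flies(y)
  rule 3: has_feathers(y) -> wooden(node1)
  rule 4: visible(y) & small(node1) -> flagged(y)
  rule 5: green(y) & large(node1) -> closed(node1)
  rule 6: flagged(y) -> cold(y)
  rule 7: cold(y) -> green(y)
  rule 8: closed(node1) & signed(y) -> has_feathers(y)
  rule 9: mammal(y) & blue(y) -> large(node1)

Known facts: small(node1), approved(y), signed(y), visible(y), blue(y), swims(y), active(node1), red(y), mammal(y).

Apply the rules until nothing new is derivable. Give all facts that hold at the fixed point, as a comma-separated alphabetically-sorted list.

[1] rule 4 [visible(y) & small(node1) -> flagged(y)]; rule 9 [mammal(y) & blue(y) -> large(node1)]. ⇒ new: flagged(y), large(node1).
[2] rule 6 [flagged(y) -> cold(y)]. ⇒ new: cold(y).
[3] rule 7 [cold(y) -> green(y)]. ⇒ new: green(y).
[4] rule 5 [green(y) & large(node1) -> closed(node1)]. ⇒ new: closed(node1).
[5] rule 8 [closed(node1) & signed(y) -> has_feathers(y)]. ⇒ new: has_feathers(y).
[6] rule 3 [has_feathers(y) -> wooden(node1)]. ⇒ new: wooden(node1).

active(node1), approved(y), blue(y), closed(node1), cold(y), flagged(y), green(y), has_feathers(y), large(node1), mammal(y), red(y), signed(y), small(node1), swims(y), visible(y), wooden(node1)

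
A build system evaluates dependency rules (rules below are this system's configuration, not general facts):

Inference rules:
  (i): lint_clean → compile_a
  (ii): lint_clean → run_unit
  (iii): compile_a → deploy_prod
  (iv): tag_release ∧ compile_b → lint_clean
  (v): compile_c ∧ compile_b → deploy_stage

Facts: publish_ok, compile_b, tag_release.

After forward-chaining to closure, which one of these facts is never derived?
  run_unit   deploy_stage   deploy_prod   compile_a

deploy_stage

[1] (iv) [tag_release ∧ compile_b → lint_clean]. ⇒ new: lint_clean.
[2] (i) [lint_clean → compile_a]; (ii) [lint_clean → run_unit]. ⇒ new: compile_a, run_unit.
[3] (iii) [compile_a → deploy_prod]. ⇒ new: deploy_prod.
Derived: deploy_prod (round 3), compile_a (round 2), run_unit (round 2). deploy_stage never appears in any round.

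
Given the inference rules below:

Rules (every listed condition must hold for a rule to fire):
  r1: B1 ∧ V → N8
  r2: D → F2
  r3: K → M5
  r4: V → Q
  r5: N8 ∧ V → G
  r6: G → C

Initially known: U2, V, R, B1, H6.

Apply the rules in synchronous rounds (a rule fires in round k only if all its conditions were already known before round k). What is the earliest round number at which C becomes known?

3

Round 1 fires r1, r4, giving N8, Q.
Round 2 fires r5, giving G.
Round 3 fires r6, giving C.
C first appears in round 3.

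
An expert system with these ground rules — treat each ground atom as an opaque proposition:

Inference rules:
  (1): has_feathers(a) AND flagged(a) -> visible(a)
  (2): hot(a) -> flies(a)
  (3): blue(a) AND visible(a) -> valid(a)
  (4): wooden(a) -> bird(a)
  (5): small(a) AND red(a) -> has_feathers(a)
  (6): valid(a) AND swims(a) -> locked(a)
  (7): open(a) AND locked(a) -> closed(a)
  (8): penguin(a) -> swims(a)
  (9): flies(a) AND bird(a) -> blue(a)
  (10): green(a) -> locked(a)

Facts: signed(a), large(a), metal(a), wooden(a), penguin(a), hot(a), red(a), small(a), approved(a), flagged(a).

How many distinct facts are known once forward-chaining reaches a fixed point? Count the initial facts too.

18

Round 1 — (2), (4), (5), (8), derive flies(a), bird(a), has_feathers(a), swims(a).
Round 2 — (1), (9), derive visible(a), blue(a).
Round 3 — (3), derive valid(a).
Round 4 — (6), derive locked(a).
Closure: {approved(a), bird(a), blue(a), flagged(a), flies(a), has_feathers(a), hot(a), large(a), locked(a), metal(a), penguin(a), red(a), signed(a), small(a), swims(a), valid(a), visible(a), wooden(a)} — 18 facts.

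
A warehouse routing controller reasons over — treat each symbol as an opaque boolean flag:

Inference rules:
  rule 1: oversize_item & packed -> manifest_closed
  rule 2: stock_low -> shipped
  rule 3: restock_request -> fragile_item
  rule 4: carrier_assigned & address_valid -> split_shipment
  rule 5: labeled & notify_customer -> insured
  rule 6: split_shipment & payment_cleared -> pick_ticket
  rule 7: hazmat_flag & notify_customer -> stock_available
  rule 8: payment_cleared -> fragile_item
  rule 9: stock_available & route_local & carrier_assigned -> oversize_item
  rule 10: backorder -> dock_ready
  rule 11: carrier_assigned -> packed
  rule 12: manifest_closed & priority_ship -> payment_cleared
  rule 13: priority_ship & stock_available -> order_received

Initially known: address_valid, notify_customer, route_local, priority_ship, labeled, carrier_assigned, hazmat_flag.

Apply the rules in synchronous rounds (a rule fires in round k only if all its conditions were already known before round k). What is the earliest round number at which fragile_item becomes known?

Round 1: rule 4 [carrier_assigned & address_valid -> split_shipment]; rule 5 [labeled & notify_customer -> insured]; rule 7 [hazmat_flag & notify_customer -> stock_available]; rule 11 [carrier_assigned -> packed]. Adds split_shipment, insured, stock_available, packed.
Round 2: rule 9 [stock_available & route_local & carrier_assigned -> oversize_item]; rule 13 [priority_ship & stock_available -> order_received]. Adds oversize_item, order_received.
Round 3: rule 1 [oversize_item & packed -> manifest_closed]. Adds manifest_closed.
Round 4: rule 12 [manifest_closed & priority_ship -> payment_cleared]. Adds payment_cleared.
Round 5: rule 6 [split_shipment & payment_cleared -> pick_ticket]; rule 8 [payment_cleared -> fragile_item]. Adds pick_ticket, fragile_item.
fragile_item first appears in round 5.

5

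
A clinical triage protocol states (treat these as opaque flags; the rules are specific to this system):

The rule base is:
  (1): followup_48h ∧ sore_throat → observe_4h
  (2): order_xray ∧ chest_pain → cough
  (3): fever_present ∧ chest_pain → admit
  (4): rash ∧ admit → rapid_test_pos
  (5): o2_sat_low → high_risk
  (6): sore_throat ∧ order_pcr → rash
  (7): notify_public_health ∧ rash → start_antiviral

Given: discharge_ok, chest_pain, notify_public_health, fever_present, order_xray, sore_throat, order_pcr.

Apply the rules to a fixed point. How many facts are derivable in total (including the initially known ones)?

12

Round 1: (2) [order_xray ∧ chest_pain → cough]; (3) [fever_present ∧ chest_pain → admit]; (6) [sore_throat ∧ order_pcr → rash]. New: cough, admit, rash.
Round 2: (4) [rash ∧ admit → rapid_test_pos]; (7) [notify_public_health ∧ rash → start_antiviral]. New: rapid_test_pos, start_antiviral.
Closure: {admit, chest_pain, cough, discharge_ok, fever_present, notify_public_health, order_pcr, order_xray, rapid_test_pos, rash, sore_throat, start_antiviral} — 12 facts.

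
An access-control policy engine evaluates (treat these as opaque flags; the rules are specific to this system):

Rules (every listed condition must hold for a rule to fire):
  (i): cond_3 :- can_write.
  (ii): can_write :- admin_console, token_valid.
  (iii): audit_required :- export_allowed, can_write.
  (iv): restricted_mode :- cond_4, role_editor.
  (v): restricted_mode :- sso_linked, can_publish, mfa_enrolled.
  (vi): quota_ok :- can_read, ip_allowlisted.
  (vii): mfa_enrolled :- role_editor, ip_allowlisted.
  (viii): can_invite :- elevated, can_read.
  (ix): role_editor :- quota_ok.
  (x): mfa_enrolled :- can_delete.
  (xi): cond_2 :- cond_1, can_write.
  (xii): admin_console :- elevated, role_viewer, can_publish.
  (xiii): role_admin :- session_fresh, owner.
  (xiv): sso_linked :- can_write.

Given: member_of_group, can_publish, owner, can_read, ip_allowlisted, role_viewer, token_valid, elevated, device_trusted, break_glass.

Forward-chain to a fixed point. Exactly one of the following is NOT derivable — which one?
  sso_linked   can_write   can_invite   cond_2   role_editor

Round 1: (vi) [quota_ok :- can_read, ip_allowlisted.]; (viii) [can_invite :- elevated, can_read.]; (xii) [admin_console :- elevated, role_viewer, can_publish.]. Adds quota_ok, can_invite, admin_console.
Round 2: (ii) [can_write :- admin_console, token_valid.]; (ix) [role_editor :- quota_ok.]. Adds can_write, role_editor.
Round 3: (i) [cond_3 :- can_write.]; (vii) [mfa_enrolled :- role_editor, ip_allowlisted.]; (xiv) [sso_linked :- can_write.]. Adds cond_3, mfa_enrolled, sso_linked.
Round 4: (v) [restricted_mode :- sso_linked, can_publish, mfa_enrolled.]. Adds restricted_mode.
Derived: sso_linked (round 3), role_editor (round 2), can_write (round 2), can_invite (round 1). cond_2 never appears in any round.

cond_2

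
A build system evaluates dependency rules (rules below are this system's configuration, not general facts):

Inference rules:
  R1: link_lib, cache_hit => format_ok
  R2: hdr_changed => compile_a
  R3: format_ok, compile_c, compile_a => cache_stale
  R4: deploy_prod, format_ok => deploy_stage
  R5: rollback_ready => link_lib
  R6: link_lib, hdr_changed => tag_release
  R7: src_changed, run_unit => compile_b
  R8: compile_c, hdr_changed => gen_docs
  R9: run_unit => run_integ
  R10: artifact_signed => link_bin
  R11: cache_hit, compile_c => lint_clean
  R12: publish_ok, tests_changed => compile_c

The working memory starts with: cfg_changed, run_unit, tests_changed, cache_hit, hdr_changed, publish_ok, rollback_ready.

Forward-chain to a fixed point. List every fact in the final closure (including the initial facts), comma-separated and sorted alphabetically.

Round 1 fires R2, R5, R9, R12, giving compile_a, link_lib, run_integ, compile_c.
Round 2 fires R1, R6, R8, R11, giving format_ok, tag_release, gen_docs, lint_clean.
Round 3 fires R3, giving cache_stale.

cache_hit, cache_stale, cfg_changed, compile_a, compile_c, format_ok, gen_docs, hdr_changed, link_lib, lint_clean, publish_ok, rollback_ready, run_integ, run_unit, tag_release, tests_changed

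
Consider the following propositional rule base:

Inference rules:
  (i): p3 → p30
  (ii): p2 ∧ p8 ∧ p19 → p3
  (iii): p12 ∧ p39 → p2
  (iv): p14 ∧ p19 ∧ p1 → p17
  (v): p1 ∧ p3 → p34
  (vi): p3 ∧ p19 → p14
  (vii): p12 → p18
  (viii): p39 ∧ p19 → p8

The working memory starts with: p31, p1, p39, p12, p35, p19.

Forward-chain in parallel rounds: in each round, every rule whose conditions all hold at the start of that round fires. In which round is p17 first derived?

[1] (iii) [p12 ∧ p39 → p2]; (vii) [p12 → p18]; (viii) [p39 ∧ p19 → p8]. ⇒ new: p2, p18, p8.
[2] (ii) [p2 ∧ p8 ∧ p19 → p3]. ⇒ new: p3.
[3] (i) [p3 → p30]; (v) [p1 ∧ p3 → p34]; (vi) [p3 ∧ p19 → p14]. ⇒ new: p30, p34, p14.
[4] (iv) [p14 ∧ p19 ∧ p1 → p17]. ⇒ new: p17.
p17 first appears in round 4.

4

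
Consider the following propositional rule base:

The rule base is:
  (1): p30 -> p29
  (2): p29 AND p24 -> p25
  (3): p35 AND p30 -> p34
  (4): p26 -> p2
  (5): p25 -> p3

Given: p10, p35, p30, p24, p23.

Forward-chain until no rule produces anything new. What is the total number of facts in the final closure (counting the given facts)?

9

[1] (1) [p30 -> p29]; (3) [p35 AND p30 -> p34]. ⇒ new: p29, p34.
[2] (2) [p29 AND p24 -> p25]. ⇒ new: p25.
[3] (5) [p25 -> p3]. ⇒ new: p3.
Closure: {p10, p23, p24, p25, p29, p3, p30, p34, p35} — 9 facts.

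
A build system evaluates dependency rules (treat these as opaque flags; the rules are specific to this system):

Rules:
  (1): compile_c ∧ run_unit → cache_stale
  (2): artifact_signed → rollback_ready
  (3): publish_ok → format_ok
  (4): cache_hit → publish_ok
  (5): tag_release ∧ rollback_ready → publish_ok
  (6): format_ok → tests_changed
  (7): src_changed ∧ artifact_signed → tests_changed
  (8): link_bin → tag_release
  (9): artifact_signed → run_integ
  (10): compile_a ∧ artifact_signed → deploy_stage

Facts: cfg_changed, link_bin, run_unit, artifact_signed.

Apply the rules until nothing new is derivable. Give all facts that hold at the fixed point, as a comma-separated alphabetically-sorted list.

artifact_signed, cfg_changed, format_ok, link_bin, publish_ok, rollback_ready, run_integ, run_unit, tag_release, tests_changed

Round 1: (2) [artifact_signed → rollback_ready]; (8) [link_bin → tag_release]; (9) [artifact_signed → run_integ]. Adds rollback_ready, tag_release, run_integ.
Round 2: (5) [tag_release ∧ rollback_ready → publish_ok]. Adds publish_ok.
Round 3: (3) [publish_ok → format_ok]. Adds format_ok.
Round 4: (6) [format_ok → tests_changed]. Adds tests_changed.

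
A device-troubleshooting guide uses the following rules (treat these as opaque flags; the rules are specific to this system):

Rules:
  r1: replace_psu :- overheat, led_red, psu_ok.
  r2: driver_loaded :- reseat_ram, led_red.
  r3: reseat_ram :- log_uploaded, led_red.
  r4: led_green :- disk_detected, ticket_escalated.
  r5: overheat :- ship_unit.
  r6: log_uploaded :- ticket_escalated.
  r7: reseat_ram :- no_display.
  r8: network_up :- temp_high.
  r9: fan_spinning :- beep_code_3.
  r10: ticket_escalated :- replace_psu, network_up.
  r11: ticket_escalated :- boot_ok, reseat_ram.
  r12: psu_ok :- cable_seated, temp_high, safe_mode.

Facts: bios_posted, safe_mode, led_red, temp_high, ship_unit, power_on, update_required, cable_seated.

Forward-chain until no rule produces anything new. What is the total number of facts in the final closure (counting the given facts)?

Round 1: r5 [overheat :- ship_unit.]; r8 [network_up :- temp_high.]; r12 [psu_ok :- cable_seated, temp_high, safe_mode.]. New: overheat, network_up, psu_ok.
Round 2: r1 [replace_psu :- overheat, led_red, psu_ok.]. New: replace_psu.
Round 3: r10 [ticket_escalated :- replace_psu, network_up.]. New: ticket_escalated.
Round 4: r6 [log_uploaded :- ticket_escalated.]. New: log_uploaded.
Round 5: r3 [reseat_ram :- log_uploaded, led_red.]. New: reseat_ram.
Round 6: r2 [driver_loaded :- reseat_ram, led_red.]. New: driver_loaded.
Closure: {bios_posted, cable_seated, driver_loaded, led_red, log_uploaded, network_up, overheat, power_on, psu_ok, replace_psu, reseat_ram, safe_mode, ship_unit, temp_high, ticket_escalated, update_required} — 16 facts.

16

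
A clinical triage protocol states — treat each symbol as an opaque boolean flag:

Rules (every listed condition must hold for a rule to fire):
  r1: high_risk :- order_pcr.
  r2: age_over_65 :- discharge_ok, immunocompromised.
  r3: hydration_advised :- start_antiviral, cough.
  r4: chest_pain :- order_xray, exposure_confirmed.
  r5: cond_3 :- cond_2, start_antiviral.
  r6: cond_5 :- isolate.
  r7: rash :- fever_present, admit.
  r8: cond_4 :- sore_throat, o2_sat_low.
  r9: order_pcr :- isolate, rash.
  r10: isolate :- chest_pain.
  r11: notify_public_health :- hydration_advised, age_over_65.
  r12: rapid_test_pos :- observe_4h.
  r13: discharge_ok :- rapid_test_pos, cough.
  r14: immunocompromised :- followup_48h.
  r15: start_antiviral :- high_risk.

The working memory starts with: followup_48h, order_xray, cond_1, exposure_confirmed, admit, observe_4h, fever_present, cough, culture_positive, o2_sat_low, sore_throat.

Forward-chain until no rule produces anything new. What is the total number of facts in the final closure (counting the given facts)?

Round 1: r4 [chest_pain :- order_xray, exposure_confirmed.]; r7 [rash :- fever_present, admit.]; r8 [cond_4 :- sore_throat, o2_sat_low.]; r12 [rapid_test_pos :- observe_4h.]; r14 [immunocompromised :- followup_48h.]. New: chest_pain, rash, cond_4, rapid_test_pos, immunocompromised.
Round 2: r10 [isolate :- chest_pain.]; r13 [discharge_ok :- rapid_test_pos, cough.]. New: isolate, discharge_ok.
Round 3: r2 [age_over_65 :- discharge_ok, immunocompromised.]; r6 [cond_5 :- isolate.]; r9 [order_pcr :- isolate, rash.]. New: age_over_65, cond_5, order_pcr.
Round 4: r1 [high_risk :- order_pcr.]. New: high_risk.
Round 5: r15 [start_antiviral :- high_risk.]. New: start_antiviral.
Round 6: r3 [hydration_advised :- start_antiviral, cough.]. New: hydration_advised.
Round 7: r11 [notify_public_health :- hydration_advised, age_over_65.]. New: notify_public_health.
Closure: {admit, age_over_65, chest_pain, cond_1, cond_4, cond_5, cough, culture_positive, discharge_ok, exposure_confirmed, fever_present, followup_48h, high_risk, hydration_advised, immunocompromised, isolate, notify_public_health, o2_sat_low, observe_4h, order_pcr, order_xray, rapid_test_pos, rash, sore_throat, start_antiviral} — 25 facts.

25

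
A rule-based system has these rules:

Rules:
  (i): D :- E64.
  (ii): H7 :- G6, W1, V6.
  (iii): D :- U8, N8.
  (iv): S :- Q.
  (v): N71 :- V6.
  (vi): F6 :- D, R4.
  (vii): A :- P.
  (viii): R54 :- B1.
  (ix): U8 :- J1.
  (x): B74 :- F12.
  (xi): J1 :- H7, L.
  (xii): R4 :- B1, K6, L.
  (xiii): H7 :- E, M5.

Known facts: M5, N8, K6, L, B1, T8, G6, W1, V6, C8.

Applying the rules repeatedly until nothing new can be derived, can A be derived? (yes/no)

no

Round 1 fires (ii), (v), (viii), (xii), giving H7, N71, R54, R4.
Round 2 fires (xi), giving J1.
Round 3 fires (ix), giving U8.
Round 4 fires (iii), giving D.
Round 5 fires (vi), giving F6.
Fixed point reached. A is concluded only by (vii); (vii) needs P (never derived).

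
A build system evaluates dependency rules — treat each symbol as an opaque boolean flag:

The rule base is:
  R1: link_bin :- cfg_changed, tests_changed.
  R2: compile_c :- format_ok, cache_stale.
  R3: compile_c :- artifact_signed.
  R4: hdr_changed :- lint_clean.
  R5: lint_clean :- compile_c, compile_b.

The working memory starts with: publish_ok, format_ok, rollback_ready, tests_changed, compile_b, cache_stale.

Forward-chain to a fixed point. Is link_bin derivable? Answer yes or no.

Round 1: R2 [compile_c :- format_ok, cache_stale.]. Adds compile_c.
Round 2: R5 [lint_clean :- compile_c, compile_b.]. Adds lint_clean.
Round 3: R4 [hdr_changed :- lint_clean.]. Adds hdr_changed.
Fixed point reached. link_bin is concluded only by R1; R1 needs cfg_changed (never derived).

no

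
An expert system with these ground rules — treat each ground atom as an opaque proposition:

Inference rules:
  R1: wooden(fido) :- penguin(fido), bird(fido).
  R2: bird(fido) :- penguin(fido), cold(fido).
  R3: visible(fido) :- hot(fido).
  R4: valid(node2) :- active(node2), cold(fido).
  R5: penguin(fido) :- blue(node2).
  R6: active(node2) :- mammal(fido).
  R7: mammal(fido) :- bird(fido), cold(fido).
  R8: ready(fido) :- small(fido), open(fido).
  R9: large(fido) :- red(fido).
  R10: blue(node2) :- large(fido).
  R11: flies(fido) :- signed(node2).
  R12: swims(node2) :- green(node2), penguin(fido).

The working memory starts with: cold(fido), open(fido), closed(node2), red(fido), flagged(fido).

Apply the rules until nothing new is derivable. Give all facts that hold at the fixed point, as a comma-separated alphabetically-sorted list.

Round 1: R9 [large(fido) :- red(fido).]. New: large(fido).
Round 2: R10 [blue(node2) :- large(fido).]. New: blue(node2).
Round 3: R5 [penguin(fido) :- blue(node2).]. New: penguin(fido).
Round 4: R2 [bird(fido) :- penguin(fido), cold(fido).]. New: bird(fido).
Round 5: R1 [wooden(fido) :- penguin(fido), bird(fido).]; R7 [mammal(fido) :- bird(fido), cold(fido).]. New: wooden(fido), mammal(fido).
Round 6: R6 [active(node2) :- mammal(fido).]. New: active(node2).
Round 7: R4 [valid(node2) :- active(node2), cold(fido).]. New: valid(node2).

active(node2), bird(fido), blue(node2), closed(node2), cold(fido), flagged(fido), large(fido), mammal(fido), open(fido), penguin(fido), red(fido), valid(node2), wooden(fido)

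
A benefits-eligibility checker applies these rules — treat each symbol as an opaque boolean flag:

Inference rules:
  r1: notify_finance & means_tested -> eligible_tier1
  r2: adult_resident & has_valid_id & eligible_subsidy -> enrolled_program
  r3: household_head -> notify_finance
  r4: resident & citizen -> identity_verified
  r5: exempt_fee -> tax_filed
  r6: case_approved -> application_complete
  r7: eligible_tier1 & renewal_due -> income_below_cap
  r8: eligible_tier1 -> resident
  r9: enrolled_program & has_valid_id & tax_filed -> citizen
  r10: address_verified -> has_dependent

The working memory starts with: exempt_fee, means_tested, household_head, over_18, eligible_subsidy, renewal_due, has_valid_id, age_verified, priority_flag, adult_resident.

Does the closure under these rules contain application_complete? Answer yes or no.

Round 1 — r2, r3, r5, derive enrolled_program, notify_finance, tax_filed.
Round 2 — r1, r9, derive eligible_tier1, citizen.
Round 3 — r7, r8, derive income_below_cap, resident.
Round 4 — r4, derive identity_verified.
Fixed point reached. application_complete is concluded only by r6; r6 needs case_approved (never derived).

no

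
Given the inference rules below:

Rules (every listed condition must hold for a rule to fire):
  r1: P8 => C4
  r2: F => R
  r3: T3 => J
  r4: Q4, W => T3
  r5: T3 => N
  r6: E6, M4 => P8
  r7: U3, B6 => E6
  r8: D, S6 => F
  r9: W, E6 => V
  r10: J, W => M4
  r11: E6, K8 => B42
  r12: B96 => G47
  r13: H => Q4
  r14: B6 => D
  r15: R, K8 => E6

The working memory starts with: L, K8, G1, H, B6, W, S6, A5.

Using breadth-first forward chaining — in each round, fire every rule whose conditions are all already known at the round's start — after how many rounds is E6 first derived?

4

Round 1 fires r13, r14, giving Q4, D.
Round 2 fires r4, r8, giving T3, F.
Round 3 fires r2, r3, r5, giving R, J, N.
Round 4 fires r10, r15, giving M4, E6.
E6 first appears in round 4.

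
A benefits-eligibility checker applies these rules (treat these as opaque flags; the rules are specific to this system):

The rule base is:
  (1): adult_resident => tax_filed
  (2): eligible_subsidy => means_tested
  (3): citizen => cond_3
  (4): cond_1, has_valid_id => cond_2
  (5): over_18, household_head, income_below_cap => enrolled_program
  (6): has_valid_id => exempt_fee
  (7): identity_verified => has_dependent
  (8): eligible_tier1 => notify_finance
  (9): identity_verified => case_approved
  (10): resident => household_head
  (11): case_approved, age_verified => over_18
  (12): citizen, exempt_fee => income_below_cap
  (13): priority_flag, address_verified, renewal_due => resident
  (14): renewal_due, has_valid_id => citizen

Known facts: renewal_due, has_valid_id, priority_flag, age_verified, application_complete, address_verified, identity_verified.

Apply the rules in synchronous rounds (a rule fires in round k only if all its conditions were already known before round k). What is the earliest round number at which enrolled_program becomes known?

3

Round 1 fires (6), (7), (9), (13), (14), giving exempt_fee, has_dependent, case_approved, resident, citizen.
Round 2 fires (3), (10), (11), (12), giving cond_3, household_head, over_18, income_below_cap.
Round 3 fires (5), giving enrolled_program.
enrolled_program first appears in round 3.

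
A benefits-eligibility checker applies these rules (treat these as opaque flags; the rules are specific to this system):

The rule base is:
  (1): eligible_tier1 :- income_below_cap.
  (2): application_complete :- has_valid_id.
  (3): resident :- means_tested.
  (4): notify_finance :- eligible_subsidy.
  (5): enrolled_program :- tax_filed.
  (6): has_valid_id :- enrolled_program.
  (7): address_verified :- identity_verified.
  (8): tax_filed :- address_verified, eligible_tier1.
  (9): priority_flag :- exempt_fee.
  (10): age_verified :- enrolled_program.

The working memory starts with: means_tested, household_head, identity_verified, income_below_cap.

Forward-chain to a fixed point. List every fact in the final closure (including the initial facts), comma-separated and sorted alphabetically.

address_verified, age_verified, application_complete, eligible_tier1, enrolled_program, has_valid_id, household_head, identity_verified, income_below_cap, means_tested, resident, tax_filed

Round 1 — (1), (3), (7), derive eligible_tier1, resident, address_verified.
Round 2 — (8), derive tax_filed.
Round 3 — (5), derive enrolled_program.
Round 4 — (6), (10), derive has_valid_id, age_verified.
Round 5 — (2), derive application_complete.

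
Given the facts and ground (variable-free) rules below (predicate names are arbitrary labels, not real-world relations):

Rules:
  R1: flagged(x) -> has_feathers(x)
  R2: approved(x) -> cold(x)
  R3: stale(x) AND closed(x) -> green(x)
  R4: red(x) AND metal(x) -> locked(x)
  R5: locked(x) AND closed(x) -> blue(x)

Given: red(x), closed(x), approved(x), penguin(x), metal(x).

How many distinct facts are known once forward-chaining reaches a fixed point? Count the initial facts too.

Round 1 fires R2, R4, giving cold(x), locked(x).
Round 2 fires R5, giving blue(x).
Closure: {approved(x), blue(x), closed(x), cold(x), locked(x), metal(x), penguin(x), red(x)} — 8 facts.

8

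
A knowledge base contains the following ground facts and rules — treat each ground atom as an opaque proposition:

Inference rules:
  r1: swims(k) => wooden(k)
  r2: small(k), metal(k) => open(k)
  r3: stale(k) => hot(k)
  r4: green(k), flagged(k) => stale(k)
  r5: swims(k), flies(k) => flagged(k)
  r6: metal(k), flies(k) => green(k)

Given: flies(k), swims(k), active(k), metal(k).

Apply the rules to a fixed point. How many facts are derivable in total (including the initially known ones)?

Round 1 fires r1, r5, r6, giving wooden(k), flagged(k), green(k).
Round 2 fires r4, giving stale(k).
Round 3 fires r3, giving hot(k).
Closure: {active(k), flagged(k), flies(k), green(k), hot(k), metal(k), stale(k), swims(k), wooden(k)} — 9 facts.

9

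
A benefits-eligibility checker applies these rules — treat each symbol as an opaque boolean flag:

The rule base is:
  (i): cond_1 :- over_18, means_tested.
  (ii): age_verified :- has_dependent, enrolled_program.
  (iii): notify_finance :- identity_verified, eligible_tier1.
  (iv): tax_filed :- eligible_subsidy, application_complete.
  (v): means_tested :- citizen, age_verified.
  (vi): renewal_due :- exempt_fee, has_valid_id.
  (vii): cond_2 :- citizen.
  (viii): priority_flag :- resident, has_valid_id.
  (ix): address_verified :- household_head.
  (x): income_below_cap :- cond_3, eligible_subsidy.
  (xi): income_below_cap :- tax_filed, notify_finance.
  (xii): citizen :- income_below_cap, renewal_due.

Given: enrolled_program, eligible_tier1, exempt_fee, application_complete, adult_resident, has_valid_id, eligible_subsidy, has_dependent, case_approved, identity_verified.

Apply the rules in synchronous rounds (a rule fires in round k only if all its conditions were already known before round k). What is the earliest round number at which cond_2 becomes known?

Round 1: (ii) [age_verified :- has_dependent, enrolled_program.]; (iii) [notify_finance :- identity_verified, eligible_tier1.]; (iv) [tax_filed :- eligible_subsidy, application_complete.]; (vi) [renewal_due :- exempt_fee, has_valid_id.]. New: age_verified, notify_finance, tax_filed, renewal_due.
Round 2: (xi) [income_below_cap :- tax_filed, notify_finance.]. New: income_below_cap.
Round 3: (xii) [citizen :- income_below_cap, renewal_due.]. New: citizen.
Round 4: (v) [means_tested :- citizen, age_verified.]; (vii) [cond_2 :- citizen.]. New: means_tested, cond_2.
cond_2 first appears in round 4.

4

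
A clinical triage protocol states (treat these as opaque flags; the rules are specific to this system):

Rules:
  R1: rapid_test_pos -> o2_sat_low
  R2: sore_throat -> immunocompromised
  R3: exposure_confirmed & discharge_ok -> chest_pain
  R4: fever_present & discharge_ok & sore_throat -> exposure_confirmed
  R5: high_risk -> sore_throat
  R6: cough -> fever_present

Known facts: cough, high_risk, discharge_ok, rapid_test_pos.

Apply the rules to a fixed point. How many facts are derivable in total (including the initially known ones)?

10

Round 1: R1 [rapid_test_pos -> o2_sat_low]; R5 [high_risk -> sore_throat]; R6 [cough -> fever_present]. Adds o2_sat_low, sore_throat, fever_present.
Round 2: R2 [sore_throat -> immunocompromised]; R4 [fever_present & discharge_ok & sore_throat -> exposure_confirmed]. Adds immunocompromised, exposure_confirmed.
Round 3: R3 [exposure_confirmed & discharge_ok -> chest_pain]. Adds chest_pain.
Closure: {chest_pain, cough, discharge_ok, exposure_confirmed, fever_present, high_risk, immunocompromised, o2_sat_low, rapid_test_pos, sore_throat} — 10 facts.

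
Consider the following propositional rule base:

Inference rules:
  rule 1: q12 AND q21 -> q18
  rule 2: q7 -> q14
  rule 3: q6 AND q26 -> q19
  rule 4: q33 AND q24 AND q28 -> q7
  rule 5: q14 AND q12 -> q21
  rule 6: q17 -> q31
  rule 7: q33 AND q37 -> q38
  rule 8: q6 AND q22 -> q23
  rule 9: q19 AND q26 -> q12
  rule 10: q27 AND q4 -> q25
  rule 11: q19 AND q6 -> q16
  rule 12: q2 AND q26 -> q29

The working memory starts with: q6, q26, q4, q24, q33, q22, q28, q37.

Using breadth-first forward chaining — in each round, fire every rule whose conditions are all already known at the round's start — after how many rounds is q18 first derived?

4

Round 1 fires rule 3, rule 4, rule 7, rule 8, giving q19, q7, q38, q23.
Round 2 fires rule 2, rule 9, rule 11, giving q14, q12, q16.
Round 3 fires rule 5, giving q21.
Round 4 fires rule 1, giving q18.
q18 first appears in round 4.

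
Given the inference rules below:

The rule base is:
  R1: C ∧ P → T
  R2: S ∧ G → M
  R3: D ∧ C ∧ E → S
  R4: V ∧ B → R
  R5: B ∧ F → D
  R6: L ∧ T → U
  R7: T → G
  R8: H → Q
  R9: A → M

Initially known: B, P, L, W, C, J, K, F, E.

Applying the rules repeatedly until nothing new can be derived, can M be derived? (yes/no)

[1] R1 [C ∧ P → T]; R5 [B ∧ F → D]. ⇒ new: T, D.
[2] R3 [D ∧ C ∧ E → S]; R6 [L ∧ T → U]; R7 [T → G]. ⇒ new: S, U, G.
[3] R2 [S ∧ G → M]. ⇒ new: M.
M appears in round 3, so it is derivable.

yes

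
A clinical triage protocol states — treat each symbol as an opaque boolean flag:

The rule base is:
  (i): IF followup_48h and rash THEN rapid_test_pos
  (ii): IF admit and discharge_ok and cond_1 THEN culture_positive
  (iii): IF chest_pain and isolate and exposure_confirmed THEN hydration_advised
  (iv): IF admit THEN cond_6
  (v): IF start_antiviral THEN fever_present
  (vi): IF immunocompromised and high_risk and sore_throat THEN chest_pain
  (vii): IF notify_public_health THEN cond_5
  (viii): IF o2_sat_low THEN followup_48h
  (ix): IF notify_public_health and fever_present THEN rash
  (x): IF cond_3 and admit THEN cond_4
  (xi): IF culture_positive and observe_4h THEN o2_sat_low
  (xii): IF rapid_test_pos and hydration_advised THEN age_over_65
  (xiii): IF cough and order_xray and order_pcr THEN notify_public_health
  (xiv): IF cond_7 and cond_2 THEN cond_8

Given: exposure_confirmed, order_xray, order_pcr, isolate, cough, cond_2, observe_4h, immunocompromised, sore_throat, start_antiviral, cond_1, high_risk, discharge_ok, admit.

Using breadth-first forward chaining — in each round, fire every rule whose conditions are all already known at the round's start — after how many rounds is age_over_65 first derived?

5

[1] (ii) [IF admit and discharge_ok and cond_1 THEN culture_positive]; (iv) [IF admit THEN cond_6]; (v) [IF start_antiviral THEN fever_present]; (vi) [IF immunocompromised and high_risk and sore_throat THEN chest_pain]; (xiii) [IF cough and order_xray and order_pcr THEN notify_public_health]. ⇒ new: culture_positive, cond_6, fever_present, chest_pain, notify_public_health.
[2] (iii) [IF chest_pain and isolate and exposure_confirmed THEN hydration_advised]; (vii) [IF notify_public_health THEN cond_5]; (ix) [IF notify_public_health and fever_present THEN rash]; (xi) [IF culture_positive and observe_4h THEN o2_sat_low]. ⇒ new: hydration_advised, cond_5, rash, o2_sat_low.
[3] (viii) [IF o2_sat_low THEN followup_48h]. ⇒ new: followup_48h.
[4] (i) [IF followup_48h and rash THEN rapid_test_pos]. ⇒ new: rapid_test_pos.
[5] (xii) [IF rapid_test_pos and hydration_advised THEN age_over_65]. ⇒ new: age_over_65.
age_over_65 first appears in round 5.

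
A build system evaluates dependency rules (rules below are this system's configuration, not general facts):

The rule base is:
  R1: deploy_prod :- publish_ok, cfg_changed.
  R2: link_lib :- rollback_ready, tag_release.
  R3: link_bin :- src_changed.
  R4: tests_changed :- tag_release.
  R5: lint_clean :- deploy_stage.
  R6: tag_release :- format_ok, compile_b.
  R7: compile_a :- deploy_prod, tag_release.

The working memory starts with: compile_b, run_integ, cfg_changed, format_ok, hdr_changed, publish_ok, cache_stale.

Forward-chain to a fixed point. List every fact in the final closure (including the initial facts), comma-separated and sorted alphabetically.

cache_stale, cfg_changed, compile_a, compile_b, deploy_prod, format_ok, hdr_changed, publish_ok, run_integ, tag_release, tests_changed

Round 1 — R1, R6, derive deploy_prod, tag_release.
Round 2 — R4, R7, derive tests_changed, compile_a.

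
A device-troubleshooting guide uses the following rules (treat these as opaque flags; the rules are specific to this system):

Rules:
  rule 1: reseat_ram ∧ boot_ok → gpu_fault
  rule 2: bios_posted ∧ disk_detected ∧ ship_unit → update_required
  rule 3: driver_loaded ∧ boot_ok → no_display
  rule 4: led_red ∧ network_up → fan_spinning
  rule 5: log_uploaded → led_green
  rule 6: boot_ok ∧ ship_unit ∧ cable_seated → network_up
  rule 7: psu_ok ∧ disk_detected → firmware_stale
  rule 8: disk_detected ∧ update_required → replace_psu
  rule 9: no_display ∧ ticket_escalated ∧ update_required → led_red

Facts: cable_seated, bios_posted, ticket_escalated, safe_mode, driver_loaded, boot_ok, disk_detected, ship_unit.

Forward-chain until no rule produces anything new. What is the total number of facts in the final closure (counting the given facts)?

Round 1: rule 2 [bios_posted ∧ disk_detected ∧ ship_unit → update_required]; rule 3 [driver_loaded ∧ boot_ok → no_display]; rule 6 [boot_ok ∧ ship_unit ∧ cable_seated → network_up]. Adds update_required, no_display, network_up.
Round 2: rule 8 [disk_detected ∧ update_required → replace_psu]; rule 9 [no_display ∧ ticket_escalated ∧ update_required → led_red]. Adds replace_psu, led_red.
Round 3: rule 4 [led_red ∧ network_up → fan_spinning]. Adds fan_spinning.
Closure: {bios_posted, boot_ok, cable_seated, disk_detected, driver_loaded, fan_spinning, led_red, network_up, no_display, replace_psu, safe_mode, ship_unit, ticket_escalated, update_required} — 14 facts.

14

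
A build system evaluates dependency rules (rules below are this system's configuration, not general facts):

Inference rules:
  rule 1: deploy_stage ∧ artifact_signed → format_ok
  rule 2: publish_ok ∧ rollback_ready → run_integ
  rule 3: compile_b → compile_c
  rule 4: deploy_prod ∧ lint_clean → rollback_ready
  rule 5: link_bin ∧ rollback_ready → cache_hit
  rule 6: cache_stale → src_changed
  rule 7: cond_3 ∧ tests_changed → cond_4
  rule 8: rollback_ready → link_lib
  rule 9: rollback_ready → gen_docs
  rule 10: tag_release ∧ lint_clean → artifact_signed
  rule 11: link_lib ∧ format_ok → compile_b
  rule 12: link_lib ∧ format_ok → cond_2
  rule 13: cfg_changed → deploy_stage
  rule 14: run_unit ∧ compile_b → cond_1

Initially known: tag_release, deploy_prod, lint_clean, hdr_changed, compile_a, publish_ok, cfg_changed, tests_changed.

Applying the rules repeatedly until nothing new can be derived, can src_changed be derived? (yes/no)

no

Round 1 fires rule 4, rule 10, rule 13, giving rollback_ready, artifact_signed, deploy_stage.
Round 2 fires rule 1, rule 2, rule 8, rule 9, giving format_ok, run_integ, link_lib, gen_docs.
Round 3 fires rule 11, rule 12, giving compile_b, cond_2.
Round 4 fires rule 3, giving compile_c.
Fixed point reached. src_changed is concluded only by rule 6; rule 6 needs cache_stale (never derived).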